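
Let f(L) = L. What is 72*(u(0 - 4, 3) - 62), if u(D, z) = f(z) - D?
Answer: -3960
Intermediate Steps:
u(D, z) = z - D
72*(u(0 - 4, 3) - 62) = 72*((3 - (0 - 4)) - 62) = 72*((3 - 1*(-4)) - 62) = 72*((3 + 4) - 62) = 72*(7 - 62) = 72*(-55) = -3960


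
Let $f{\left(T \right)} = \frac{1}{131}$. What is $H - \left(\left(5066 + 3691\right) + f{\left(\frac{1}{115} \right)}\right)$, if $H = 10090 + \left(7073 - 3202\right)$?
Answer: $\frac{681723}{131} \approx 5204.0$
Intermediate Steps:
$f{\left(T \right)} = \frac{1}{131}$
$H = 13961$ ($H = 10090 + 3871 = 13961$)
$H - \left(\left(5066 + 3691\right) + f{\left(\frac{1}{115} \right)}\right) = 13961 - \left(\left(5066 + 3691\right) + \frac{1}{131}\right) = 13961 - \left(8757 + \frac{1}{131}\right) = 13961 - \frac{1147168}{131} = \frac{681723}{131}$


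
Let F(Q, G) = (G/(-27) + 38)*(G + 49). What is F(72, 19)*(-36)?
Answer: -273904/3 ≈ -91301.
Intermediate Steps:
F(Q, G) = (38 - G/27)*(49 + G) (F(Q, G) = (G*(-1/27) + 38)*(49 + G) = (-G/27 + 38)*(49 + G) = (38 - G/27)*(49 + G))
F(72, 19)*(-36) = (1862 - 1/27*19² + (977/27)*19)*(-36) = (1862 - 1/27*361 + 18563/27)*(-36) = (1862 - 361/27 + 18563/27)*(-36) = (68476/27)*(-36) = -273904/3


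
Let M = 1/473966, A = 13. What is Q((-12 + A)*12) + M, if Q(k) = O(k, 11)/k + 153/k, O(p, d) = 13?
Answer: 9834796/710949 ≈ 13.833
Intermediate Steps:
Q(k) = 166/k (Q(k) = 13/k + 153/k = 166/k)
M = 1/473966 ≈ 2.1099e-6
Q((-12 + A)*12) + M = 166/(((-12 + 13)*12)) + 1/473966 = 166/((1*12)) + 1/473966 = 166/12 + 1/473966 = 166*(1/12) + 1/473966 = 83/6 + 1/473966 = 9834796/710949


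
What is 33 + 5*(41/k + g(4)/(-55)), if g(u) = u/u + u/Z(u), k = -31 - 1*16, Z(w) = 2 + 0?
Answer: 14665/517 ≈ 28.366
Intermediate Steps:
Z(w) = 2
k = -47 (k = -31 - 16 = -47)
g(u) = 1 + u/2 (g(u) = u/u + u/2 = 1 + u*(½) = 1 + u/2)
33 + 5*(41/k + g(4)/(-55)) = 33 + 5*(41/(-47) + (1 + (½)*4)/(-55)) = 33 + 5*(41*(-1/47) + (1 + 2)*(-1/55)) = 33 + 5*(-41/47 + 3*(-1/55)) = 33 + 5*(-41/47 - 3/55) = 33 + 5*(-2396/2585) = 33 - 2396/517 = 14665/517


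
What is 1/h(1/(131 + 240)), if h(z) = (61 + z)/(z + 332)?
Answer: 123173/22632 ≈ 5.4424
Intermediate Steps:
h(z) = (61 + z)/(332 + z)
1/h(1/(131 + 240)) = 1/((61 + 1/(131 + 240))/(332 + 1/(131 + 240))) = 1/((61 + 1/371)/(332 + 1/371)) = 1/((22632/371)/(123173/371)) = 1/((371/123173)*(22632/371)) = 1/(22632/123173) = 123173/22632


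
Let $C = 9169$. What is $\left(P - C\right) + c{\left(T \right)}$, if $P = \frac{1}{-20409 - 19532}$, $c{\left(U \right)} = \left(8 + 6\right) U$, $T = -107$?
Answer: $- \frac{426050648}{39941} \approx -10667.0$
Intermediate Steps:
$c{\left(U \right)} = 14 U$
$P = - \frac{1}{39941}$ ($P = \frac{1}{-39941} = - \frac{1}{39941} \approx -2.5037 \cdot 10^{-5}$)
$\left(P - C\right) + c{\left(T \right)} = \left(- \frac{1}{39941} - 9169\right) + 14 \left(-107\right) = \left(- \frac{1}{39941} - 9169\right) - 1498 = - \frac{366219030}{39941} - 1498 = - \frac{426050648}{39941}$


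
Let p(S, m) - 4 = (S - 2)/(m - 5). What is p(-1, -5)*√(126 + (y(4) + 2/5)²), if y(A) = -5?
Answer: 43*√3679/50 ≈ 52.163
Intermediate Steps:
p(S, m) = 4 + (-2 + S)/(-5 + m) (p(S, m) = 4 + (S - 2)/(m - 5) = 4 + (-2 + S)/(-5 + m))
p(-1, -5)*√(126 + (y(4) + 2/5)²) = ((-22 - 1 + 4*(-5))/(-5 - 5))*√(126 + (-5 + 2/5)²) = ((-22 - 1 - 20)/(-10))*√(126 + (-5 + 2*(⅕))²) = (-⅒*(-43))*√(126 + (-5 + ⅖)²) = 43*√(126 + (-23/5)²)/10 = 43*√(126 + 529/25)/10 = 43*√(3679/25)/10 = 43*(√3679/5)/10 = 43*√3679/50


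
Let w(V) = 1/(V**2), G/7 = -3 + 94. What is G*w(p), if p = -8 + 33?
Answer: 637/625 ≈ 1.0192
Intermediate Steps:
p = 25
G = 637 (G = 7*(-3 + 94) = 7*91 = 637)
w(V) = V**(-2)
G*w(p) = 637/25**2 = 637*(1/625) = 637/625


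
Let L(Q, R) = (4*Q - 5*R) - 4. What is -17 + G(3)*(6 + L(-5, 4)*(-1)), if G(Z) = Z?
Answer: 133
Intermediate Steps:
L(Q, R) = -4 - 5*R + 4*Q (L(Q, R) = (-5*R + 4*Q) - 4 = -4 - 5*R + 4*Q)
-17 + G(3)*(6 + L(-5, 4)*(-1)) = -17 + 3*(6 + (-4 - 5*4 + 4*(-5))*(-1)) = -17 + 3*(6 + (-4 - 20 - 20)*(-1)) = -17 + 3*(6 - 44*(-1)) = -17 + 3*(6 + 44) = -17 + 3*50 = -17 + 150 = 133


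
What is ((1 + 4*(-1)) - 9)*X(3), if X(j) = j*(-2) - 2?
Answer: 96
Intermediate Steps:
X(j) = -2 - 2*j (X(j) = -2*j - 2 = -2 - 2*j)
((1 + 4*(-1)) - 9)*X(3) = ((1 + 4*(-1)) - 9)*(-2 - 2*3) = ((1 - 4) - 9)*(-2 - 6) = (-3 - 9)*(-8) = -12*(-8) = 96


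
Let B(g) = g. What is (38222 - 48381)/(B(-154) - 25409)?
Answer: 10159/25563 ≈ 0.39741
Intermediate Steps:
(38222 - 48381)/(B(-154) - 25409) = (38222 - 48381)/(-154 - 25409) = -10159/(-25563) = -10159*(-1/25563) = 10159/25563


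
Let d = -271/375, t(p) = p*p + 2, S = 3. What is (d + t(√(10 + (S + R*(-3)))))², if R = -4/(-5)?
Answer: 19838116/140625 ≈ 141.07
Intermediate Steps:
R = ⅘ (R = -4*(-⅕) = ⅘ ≈ 0.80000)
t(p) = 2 + p² (t(p) = p² + 2 = 2 + p²)
d = -271/375 (d = -271*1/375 = -271/375 ≈ -0.72267)
(d + t(√(10 + (S + R*(-3)))))² = (-271/375 + (2 + (√(10 + (3 + (⅘)*(-3))))²))² = (-271/375 + (2 + (√(10 + (3 - 12/5)))²))² = (-271/375 + (2 + (√(10 + ⅗))²))² = (-271/375 + (2 + (√(53/5))²))² = (-271/375 + (2 + (√265/5)²))² = (-271/375 + (2 + 53/5))² = (-271/375 + 63/5)² = (4454/375)² = 19838116/140625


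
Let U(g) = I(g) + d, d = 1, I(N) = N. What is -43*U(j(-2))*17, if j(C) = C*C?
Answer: -3655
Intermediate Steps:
j(C) = C**2
U(g) = 1 + g (U(g) = g + 1 = 1 + g)
-43*U(j(-2))*17 = -43*(1 + (-2)**2)*17 = -43*(1 + 4)*17 = -43*5*17 = -215*17 = -3655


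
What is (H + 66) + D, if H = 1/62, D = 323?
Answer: 24119/62 ≈ 389.02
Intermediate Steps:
H = 1/62 ≈ 0.016129
(H + 66) + D = (1/62 + 66) + 323 = 4093/62 + 323 = 24119/62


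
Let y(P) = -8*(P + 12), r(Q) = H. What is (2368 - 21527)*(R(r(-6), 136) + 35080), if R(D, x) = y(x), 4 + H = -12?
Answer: -649413464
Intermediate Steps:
H = -16 (H = -4 - 12 = -16)
r(Q) = -16
y(P) = -96 - 8*P (y(P) = -8*(12 + P) = -96 - 8*P)
R(D, x) = -96 - 8*x
(2368 - 21527)*(R(r(-6), 136) + 35080) = (2368 - 21527)*((-96 - 8*136) + 35080) = -19159*((-96 - 1088) + 35080) = -19159*(-1184 + 35080) = -19159*33896 = -649413464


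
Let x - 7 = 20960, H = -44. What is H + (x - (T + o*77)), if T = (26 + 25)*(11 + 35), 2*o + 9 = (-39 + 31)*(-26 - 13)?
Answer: 13823/2 ≈ 6911.5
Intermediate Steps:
o = 303/2 (o = -9/2 + ((-39 + 31)*(-26 - 13))/2 = -9/2 + (-8*(-39))/2 = -9/2 + (½)*312 = -9/2 + 156 = 303/2 ≈ 151.50)
T = 2346 (T = 51*46 = 2346)
x = 20967 (x = 7 + 20960 = 20967)
H + (x - (T + o*77)) = -44 + (20967 - (2346 + (303/2)*77)) = -44 + (20967 - (2346 + 23331/2)) = -44 + (20967 - 1*28023/2) = -44 + (20967 - 28023/2) = -44 + 13911/2 = 13823/2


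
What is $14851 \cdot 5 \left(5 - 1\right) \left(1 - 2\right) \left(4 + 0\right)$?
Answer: $-1188080$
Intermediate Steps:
$14851 \cdot 5 \left(5 - 1\right) \left(1 - 2\right) \left(4 + 0\right) = 14851 \cdot 5 \cdot 4 \left(-1\right) 4 = 14851 \cdot 5 \left(-4\right) 4 = 14851 \left(\left(-20\right) 4\right) = 14851 \left(-80\right) = -1188080$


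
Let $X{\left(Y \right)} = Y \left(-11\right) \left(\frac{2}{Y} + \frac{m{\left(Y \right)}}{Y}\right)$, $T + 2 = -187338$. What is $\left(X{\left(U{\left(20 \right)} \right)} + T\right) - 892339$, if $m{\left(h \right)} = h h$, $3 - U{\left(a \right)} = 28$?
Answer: $-1086576$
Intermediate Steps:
$T = -187340$ ($T = -2 - 187338 = -187340$)
$U{\left(a \right)} = -25$ ($U{\left(a \right)} = 3 - 28 = -25$)
$m{\left(h \right)} = h^{2}$
$X{\left(Y \right)} = - 11 Y \left(Y + \frac{2}{Y}\right)$ ($X{\left(Y \right)} = Y \left(-11\right) \left(\frac{2}{Y} + \frac{Y^{2}}{Y}\right) = - 11 Y \left(\frac{2}{Y} + Y\right) = - 11 Y \left(Y + \frac{2}{Y}\right)$)
$\left(X{\left(U{\left(20 \right)} \right)} + T\right) - 892339 = \left(\left(-22 - 11 \left(-25\right)^{2}\right) - 187340\right) - 892339 = \left(\left(-22 - 6875\right) - 187340\right) - 892339 = \left(-6897 - 187340\right) - 892339 = -194237 - 892339 = -1086576$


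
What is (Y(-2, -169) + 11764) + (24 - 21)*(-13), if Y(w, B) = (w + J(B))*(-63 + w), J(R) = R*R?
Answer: -1844610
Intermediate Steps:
J(R) = R²
Y(w, B) = (-63 + w)*(w + B²) (Y(w, B) = (w + B²)*(-63 + w) = (-63 + w)*(w + B²))
(Y(-2, -169) + 11764) + (24 - 21)*(-13) = (((-2)² - 63*(-2) - 63*(-169)² - 2*(-169)²) + 11764) + (24 - 21)*(-13) = ((4 + 126 - 63*28561 - 2*28561) + 11764) + 3*(-13) = ((4 + 126 - 1799343 - 57122) + 11764) - 39 = (-1856335 + 11764) - 39 = -1844571 - 39 = -1844610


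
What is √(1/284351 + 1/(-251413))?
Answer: I*√2354722401425294/71489537963 ≈ 0.00067878*I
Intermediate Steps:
√(1/284351 + 1/(-251413)) = √(1/284351 - 1/251413) = √(-32938/71489537963) = I*√2354722401425294/71489537963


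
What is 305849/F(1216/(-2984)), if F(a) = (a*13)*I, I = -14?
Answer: 114081677/27664 ≈ 4123.8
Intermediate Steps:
F(a) = -182*a (F(a) = (a*13)*(-14) = (13*a)*(-14) = -182*a)
305849/F(1216/(-2984)) = 305849/((-221312/(-2984))) = 305849/((-221312*(-1)/2984)) = 305849/((-182*(-152/373))) = 305849/(27664/373) = 305849*(373/27664) = 114081677/27664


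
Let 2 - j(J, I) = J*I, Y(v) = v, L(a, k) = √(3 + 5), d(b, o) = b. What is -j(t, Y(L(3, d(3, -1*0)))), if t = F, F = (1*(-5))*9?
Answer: -2 - 90*√2 ≈ -129.28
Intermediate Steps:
L(a, k) = 2*√2 (L(a, k) = √8 = 2*√2)
F = -45 (F = -5*9 = -45)
t = -45
j(J, I) = 2 - I*J (j(J, I) = 2 - J*I = 2 - I*J)
-j(t, Y(L(3, d(3, -1*0)))) = -(2 - 1*2*√2*(-45)) = -(2 + 90*√2) = -2 - 90*√2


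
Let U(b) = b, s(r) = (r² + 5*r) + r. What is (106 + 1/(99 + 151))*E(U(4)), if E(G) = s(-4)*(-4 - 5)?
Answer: 954036/125 ≈ 7632.3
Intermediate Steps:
s(r) = r² + 6*r
E(G) = 72 (E(G) = (-4*(6 - 4))*(-4 - 5) = -4*2*(-9) = -8*(-9) = 72)
(106 + 1/(99 + 151))*E(U(4)) = (106 + 1/(99 + 151))*72 = (106 + 1/250)*72 = (26501/250)*72 = 954036/125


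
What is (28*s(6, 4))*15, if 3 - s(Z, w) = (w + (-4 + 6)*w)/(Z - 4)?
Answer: -1260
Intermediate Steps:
s(Z, w) = 3 - 3*w/(-4 + Z) (s(Z, w) = 3 - (w + (-4 + 6)*w)/(Z - 4) = 3 - (w + 2*w)/(-4 + Z) = 3 - 3*w/(-4 + Z))
(28*s(6, 4))*15 = (28*(3*(-4 + 6 - 1*4)/(-4 + 6)))*15 = (28*(3*(-4 + 6 - 4)/2))*15 = (28*(3*(½)*(-2)))*15 = (28*(-3))*15 = -84*15 = -1260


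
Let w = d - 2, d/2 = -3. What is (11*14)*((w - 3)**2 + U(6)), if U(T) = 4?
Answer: 19250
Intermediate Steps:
d = -6 (d = 2*(-3) = -6)
w = -8 (w = -6 - 2 = -8)
(11*14)*((w - 3)**2 + U(6)) = (11*14)*((-8 - 3)**2 + 4) = 154*((-11)**2 + 4) = 154*(121 + 4) = 154*125 = 19250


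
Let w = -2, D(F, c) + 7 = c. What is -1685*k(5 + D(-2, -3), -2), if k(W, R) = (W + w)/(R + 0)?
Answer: -11795/2 ≈ -5897.5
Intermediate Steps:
D(F, c) = -7 + c
k(W, R) = (-2 + W)/R (k(W, R) = (W - 2)/(R + 0) = (-2 + W)/R)
-1685*k(5 + D(-2, -3), -2) = -1685*(-2 + (5 + (-7 - 3)))/(-2) = -(-1685)*(-2 + (5 - 10))/2 = -(-1685)*(-2 - 5)/2 = -(-1685)*(-7)/2 = -1685*7/2 = -11795/2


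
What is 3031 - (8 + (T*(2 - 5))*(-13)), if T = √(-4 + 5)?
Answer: 2984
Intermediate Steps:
T = 1 (T = √1 = 1)
3031 - (8 + (T*(2 - 5))*(-13)) = 3031 - (8 + (1*(2 - 5))*(-13)) = 3031 - (8 + (1*(-3))*(-13)) = 3031 - (8 - 3*(-13)) = 3031 - (8 + 39) = 3031 - 1*47 = 3031 - 47 = 2984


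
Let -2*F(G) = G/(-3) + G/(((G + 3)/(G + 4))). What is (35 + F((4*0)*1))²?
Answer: 1225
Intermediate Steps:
F(G) = G/6 - G*(4 + G)/(2*(3 + G)) (F(G) = -(G/(-3) + G/(((G + 3)/(G + 4))))/2 = -(G*(-⅓) + G/(((3 + G)/(4 + G))))/2 = -(-G/3 + G/(((3 + G)/(4 + G))))/2 = -(-G/3 + G*((4 + G)/(3 + G)))/2 = -(-G/3 + G*(4 + G)/(3 + G))/2 = G/6 - G*(4 + G)/(2*(3 + G)))
(35 + F((4*0)*1))² = (35 - (4*0)*1*(9 + 2*((4*0)*1))/(18 + 6*((4*0)*1)))² = (35 - 0*1*(9 + 2*(0*1))/(18 + 6*(0*1)))² = (35 - 1*0*(9 + 2*0)/(18 + 6*0))² = (35 - 1*0*(9 + 0)/(18 + 0))² = (35 - 1*0*9/18)² = (35 - 1*0*1/18*9)² = (35 + 0)² = 35² = 1225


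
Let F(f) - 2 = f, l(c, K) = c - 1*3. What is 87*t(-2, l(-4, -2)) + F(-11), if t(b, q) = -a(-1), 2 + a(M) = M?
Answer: 252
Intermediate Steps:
l(c, K) = -3 + c (l(c, K) = c - 3 = -3 + c)
a(M) = -2 + M
F(f) = 2 + f
t(b, q) = 3 (t(b, q) = -(-2 - 1) = -1*(-3) = 3)
87*t(-2, l(-4, -2)) + F(-11) = 87*3 + (2 - 11) = 261 - 9 = 252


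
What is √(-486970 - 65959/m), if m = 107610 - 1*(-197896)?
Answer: I*√45450837242921174/305506 ≈ 697.83*I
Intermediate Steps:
m = 305506 (m = 107610 + 197896 = 305506)
√(-486970 - 65959/m) = √(-486970 - 65959/305506) = √(-148772322779/305506) = I*√45450837242921174/305506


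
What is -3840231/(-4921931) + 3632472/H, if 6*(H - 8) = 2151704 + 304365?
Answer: 116704715903619/12088838401927 ≈ 9.6539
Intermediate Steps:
H = 2456117/6 (H = 8 + (2151704 + 304365)/6 = 8 + (⅙)*2456069 = 8 + 2456069/6 = 2456117/6 ≈ 4.0935e+5)
-3840231/(-4921931) + 3632472/H = -3840231/(-4921931) + 3632472/(2456117/6) = -3840231*(-1/4921931) + 3632472*(6/2456117) = 3840231/4921931 + 21794832/2456117 = 116704715903619/12088838401927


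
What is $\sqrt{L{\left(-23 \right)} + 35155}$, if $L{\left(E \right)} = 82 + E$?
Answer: $\sqrt{35214} \approx 187.65$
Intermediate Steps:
$\sqrt{L{\left(-23 \right)} + 35155} = \sqrt{\left(82 - 23\right) + 35155} = \sqrt{59 + 35155} = \sqrt{35214}$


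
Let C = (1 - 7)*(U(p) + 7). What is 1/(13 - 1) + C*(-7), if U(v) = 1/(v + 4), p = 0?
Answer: 3655/12 ≈ 304.58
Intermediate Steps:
U(v) = 1/(4 + v)
C = -87/2 (C = (1 - 7)*(1/(4 + 0) + 7) = -6*(1/4 + 7) = -6*(¼ + 7) = -6*29/4 = -87/2 ≈ -43.500)
1/(13 - 1) + C*(-7) = 1/(13 - 1) - 87/2*(-7) = 1/12 + 609/2 = 3655/12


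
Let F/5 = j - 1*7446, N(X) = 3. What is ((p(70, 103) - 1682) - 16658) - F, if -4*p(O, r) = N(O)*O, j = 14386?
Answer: -106185/2 ≈ -53093.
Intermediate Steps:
p(O, r) = -3*O/4
F = 34700 (F = 5*(14386 - 1*7446) = 5*(14386 - 7446) = 5*6940 = 34700)
((p(70, 103) - 1682) - 16658) - F = ((-¾*70 - 1682) - 16658) - 1*34700 = ((-105/2 - 1682) - 16658) - 34700 = (-3469/2 - 16658) - 34700 = -36785/2 - 34700 = -106185/2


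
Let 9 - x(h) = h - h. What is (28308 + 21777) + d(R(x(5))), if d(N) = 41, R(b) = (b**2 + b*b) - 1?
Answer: 50126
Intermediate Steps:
x(h) = 9 (x(h) = 9 - (h - h) = 9 - 1*0 = 9 + 0 = 9)
R(b) = -1 + 2*b**2 (R(b) = (b**2 + b**2) - 1 = 2*b**2 - 1 = -1 + 2*b**2)
(28308 + 21777) + d(R(x(5))) = (28308 + 21777) + 41 = 50085 + 41 = 50126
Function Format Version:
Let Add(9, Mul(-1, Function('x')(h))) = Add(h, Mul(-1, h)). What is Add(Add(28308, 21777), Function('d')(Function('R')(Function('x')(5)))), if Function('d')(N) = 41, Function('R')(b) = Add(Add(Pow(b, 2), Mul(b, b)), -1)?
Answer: 50126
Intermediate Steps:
Function('x')(h) = 9 (Function('x')(h) = Add(9, Mul(-1, Add(h, Mul(-1, h)))) = Add(9, Mul(-1, 0)) = Add(9, 0) = 9)
Function('R')(b) = Add(-1, Mul(2, Pow(b, 2))) (Function('R')(b) = Add(Add(Pow(b, 2), Pow(b, 2)), -1) = Add(Mul(2, Pow(b, 2)), -1) = Add(-1, Mul(2, Pow(b, 2))))
Add(Add(28308, 21777), Function('d')(Function('R')(Function('x')(5)))) = Add(Add(28308, 21777), 41) = Add(50085, 41) = 50126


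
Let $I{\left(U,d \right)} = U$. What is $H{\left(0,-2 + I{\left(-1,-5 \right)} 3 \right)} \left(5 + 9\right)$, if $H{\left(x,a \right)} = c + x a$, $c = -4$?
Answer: $-56$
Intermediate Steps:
$H{\left(x,a \right)} = -4 + a x$ ($H{\left(x,a \right)} = -4 + x a = -4 + a x$)
$H{\left(0,-2 + I{\left(-1,-5 \right)} 3 \right)} \left(5 + 9\right) = \left(-4 + \left(-2 - 3\right) 0\right) \left(5 + 9\right) = \left(-4 + \left(-2 - 3\right) 0\right) 14 = \left(-4 - 0\right) 14 = \left(-4 + 0\right) 14 = \left(-4\right) 14 = -56$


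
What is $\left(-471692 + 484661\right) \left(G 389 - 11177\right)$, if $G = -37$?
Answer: $-331617330$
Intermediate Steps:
$\left(-471692 + 484661\right) \left(G 389 - 11177\right) = \left(-471692 + 484661\right) \left(\left(-37\right) 389 - 11177\right) = 12969 \left(-14393 - 11177\right) = 12969 \left(-25570\right) = -331617330$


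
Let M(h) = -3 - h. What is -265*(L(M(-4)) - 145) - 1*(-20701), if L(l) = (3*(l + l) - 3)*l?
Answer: 58331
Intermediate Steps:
L(l) = l*(-3 + 6*l) (L(l) = (3*(2*l) - 3)*l = (6*l - 3)*l = (-3 + 6*l)*l = l*(-3 + 6*l))
-265*(L(M(-4)) - 145) - 1*(-20701) = -265*(3*(-3 - 1*(-4))*(-1 + 2*(-3 - 1*(-4))) - 145) - 1*(-20701) = -265*(3*(-3 + 4)*(-1 + 2*(-3 + 4)) - 145) + 20701 = -265*(3*1*(-1 + 2*1) - 145) + 20701 = -265*(3*1*(-1 + 2) - 145) + 20701 = -265*(3*1*1 - 145) + 20701 = -265*(3 - 145) + 20701 = -265*(-142) + 20701 = 37630 + 20701 = 58331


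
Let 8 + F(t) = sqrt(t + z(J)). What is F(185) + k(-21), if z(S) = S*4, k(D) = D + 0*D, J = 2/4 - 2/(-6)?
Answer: -29 + sqrt(1695)/3 ≈ -15.277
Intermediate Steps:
J = 5/6 (J = 2*(1/4) - 2*(-1/6) = 1/2 + 1/3 = 5/6 ≈ 0.83333)
k(D) = D (k(D) = D + 0 = D)
z(S) = 4*S
F(t) = -8 + sqrt(10/3 + t) (F(t) = -8 + sqrt(t + 4*(5/6)) = -8 + sqrt(t + 10/3) = -8 + sqrt(10/3 + t))
F(185) + k(-21) = (-8 + sqrt(30 + 9*185)/3) - 21 = (-8 + sqrt(30 + 1665)/3) - 21 = (-8 + sqrt(1695)/3) - 21 = -29 + sqrt(1695)/3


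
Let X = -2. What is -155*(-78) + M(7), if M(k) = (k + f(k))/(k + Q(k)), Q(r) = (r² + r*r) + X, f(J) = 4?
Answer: 1245281/103 ≈ 12090.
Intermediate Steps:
Q(r) = -2 + 2*r² (Q(r) = (r² + r*r) - 2 = (r² + r²) - 2 = 2*r² - 2 = -2 + 2*r²)
M(k) = (4 + k)/(-2 + k + 2*k²) (M(k) = (k + 4)/(k + (-2 + 2*k²)) = (4 + k)/(-2 + k + 2*k²))
-155*(-78) + M(7) = -155*(-78) + (4 + 7)/(-2 + 7 + 2*7²) = 12090 + 11/(-2 + 7 + 2*49) = 12090 + 11/(-2 + 7 + 98) = 12090 + 11/103 = 1245281/103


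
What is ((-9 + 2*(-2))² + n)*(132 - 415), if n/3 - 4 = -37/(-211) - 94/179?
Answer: -1923425348/37769 ≈ -50926.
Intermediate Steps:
n = 413595/37769 (n = 12 + 3*(-37/(-211) - 94/179) = 12 + 3*(-37*(-1/211) - 94*1/179) = 12 + 3*(37/211 - 94/179) = 12 + 3*(-13211/37769) = 12 - 39633/37769 = 413595/37769 ≈ 10.951)
((-9 + 2*(-2))² + n)*(132 - 415) = ((-9 + 2*(-2))² + 413595/37769)*(132 - 415) = ((-9 - 4)² + 413595/37769)*(-283) = ((-13)² + 413595/37769)*(-283) = (169 + 413595/37769)*(-283) = (6796556/37769)*(-283) = -1923425348/37769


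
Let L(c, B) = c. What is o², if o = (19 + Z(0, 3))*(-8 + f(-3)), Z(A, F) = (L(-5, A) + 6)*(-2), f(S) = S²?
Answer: 289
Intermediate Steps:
Z(A, F) = -2 (Z(A, F) = (-5 + 6)*(-2) = 1*(-2) = -2)
o = 17 (o = (19 - 2)*(-8 + (-3)²) = 17*(-8 + 9) = 17*1 = 17)
o² = 17² = 289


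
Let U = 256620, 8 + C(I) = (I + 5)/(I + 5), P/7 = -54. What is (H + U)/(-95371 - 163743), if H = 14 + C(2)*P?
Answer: -129640/129557 ≈ -1.0006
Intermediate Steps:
P = -378 (P = 7*(-54) = -378)
C(I) = -7 (C(I) = -8 + (I + 5)/(I + 5) = -8 + (5 + I)/(5 + I) = -8 + 1 = -7)
H = 2660 (H = 14 - 7*(-378) = 14 + 2646 = 2660)
(H + U)/(-95371 - 163743) = (2660 + 256620)/(-95371 - 163743) = 259280/(-259114) = 259280*(-1/259114) = -129640/129557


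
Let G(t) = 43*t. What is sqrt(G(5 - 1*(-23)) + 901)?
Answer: sqrt(2105) ≈ 45.880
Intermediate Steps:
sqrt(G(5 - 1*(-23)) + 901) = sqrt(43*(5 - 1*(-23)) + 901) = sqrt(43*(5 + 23) + 901) = sqrt(43*28 + 901) = sqrt(1204 + 901) = sqrt(2105)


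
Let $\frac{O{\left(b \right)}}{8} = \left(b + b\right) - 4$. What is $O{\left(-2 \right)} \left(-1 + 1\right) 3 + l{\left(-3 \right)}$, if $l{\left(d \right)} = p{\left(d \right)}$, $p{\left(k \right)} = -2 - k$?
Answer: $1$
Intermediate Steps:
$O{\left(b \right)} = -32 + 16 b$ ($O{\left(b \right)} = 8 \left(\left(b + b\right) - 4\right) = 8 \left(2 b - 4\right) = 8 \left(-4 + 2 b\right) = -32 + 16 b$)
$l{\left(d \right)} = -2 - d$
$O{\left(-2 \right)} \left(-1 + 1\right) 3 + l{\left(-3 \right)} = \left(-32 + 16 \left(-2\right)\right) \left(-1 + 1\right) 3 - -1 = \left(-32 - 32\right) 0 \cdot 3 + \left(-2 + 3\right) = \left(-64\right) 0 + 1 = 0 + 1 = 1$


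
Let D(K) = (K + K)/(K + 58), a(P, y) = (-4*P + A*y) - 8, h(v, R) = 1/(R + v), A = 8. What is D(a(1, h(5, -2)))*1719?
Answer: -48132/73 ≈ -659.34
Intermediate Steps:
a(P, y) = -8 - 4*P + 8*y (a(P, y) = (-4*P + 8*y) - 8 = -8 - 4*P + 8*y)
D(K) = 2*K/(58 + K) (D(K) = (2*K)/(58 + K) = 2*K/(58 + K))
D(a(1, h(5, -2)))*1719 = (2*(-8 - 4*1 + 8/(-2 + 5))/(58 + (-8 - 4*1 + 8/(-2 + 5))))*1719 = (2*(-8 - 4 + 8/3)/(58 + (-8 - 4 + 8/3)))*1719 = (2*(-28/3)/(58 - 28/3))*1719 = (2*(-28/3)/(146/3))*1719 = (2*(-28/3)*(3/146))*1719 = -28/73*1719 = -48132/73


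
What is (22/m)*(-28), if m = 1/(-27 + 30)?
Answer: -1848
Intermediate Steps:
m = ⅓ (m = 1/3 = ⅓ ≈ 0.33333)
(22/m)*(-28) = (22/(⅓))*(-28) = (3*22)*(-28) = 66*(-28) = -1848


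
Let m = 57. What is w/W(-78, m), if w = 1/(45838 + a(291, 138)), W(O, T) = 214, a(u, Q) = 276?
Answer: 1/9868396 ≈ 1.0133e-7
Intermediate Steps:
w = 1/46114 (w = 1/(45838 + 276) = 1/46114 ≈ 2.1685e-5)
w/W(-78, m) = (1/46114)/214 = (1/46114)*(1/214) = 1/9868396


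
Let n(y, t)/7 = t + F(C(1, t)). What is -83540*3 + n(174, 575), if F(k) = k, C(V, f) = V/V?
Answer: -246588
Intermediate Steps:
C(V, f) = 1
n(y, t) = 7 + 7*t (n(y, t) = 7*(t + 1) = 7*(1 + t) = 7 + 7*t)
-83540*3 + n(174, 575) = -83540*3 + (7 + 7*575) = -250620 + (7 + 4025) = -250620 + 4032 = -246588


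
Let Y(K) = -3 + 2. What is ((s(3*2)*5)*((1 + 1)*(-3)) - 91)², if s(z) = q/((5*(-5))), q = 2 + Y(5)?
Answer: 201601/25 ≈ 8064.0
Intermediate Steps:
Y(K) = -1
q = 1 (q = 2 - 1 = 1)
s(z) = -1/25 (s(z) = 1/(5*(-5)) = 1/(-25) = 1*(-1/25) = -1/25)
((s(3*2)*5)*((1 + 1)*(-3)) - 91)² = ((-1/25*5)*((1 + 1)*(-3)) - 91)² = (-2*(-3)/5 - 91)² = (-⅕*(-6) - 91)² = (6/5 - 91)² = (-449/5)² = 201601/25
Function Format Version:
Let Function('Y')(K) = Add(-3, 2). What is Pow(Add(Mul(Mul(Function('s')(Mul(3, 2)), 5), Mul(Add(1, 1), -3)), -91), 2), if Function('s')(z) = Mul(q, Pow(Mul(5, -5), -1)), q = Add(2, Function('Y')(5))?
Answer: Rational(201601, 25) ≈ 8064.0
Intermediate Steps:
Function('Y')(K) = -1
q = 1 (q = Add(2, -1) = 1)
Function('s')(z) = Rational(-1, 25) (Function('s')(z) = Mul(1, Pow(Mul(5, -5), -1)) = Mul(1, Pow(-25, -1)) = Mul(1, Rational(-1, 25)) = Rational(-1, 25))
Pow(Add(Mul(Mul(Function('s')(Mul(3, 2)), 5), Mul(Add(1, 1), -3)), -91), 2) = Pow(Add(Mul(Mul(Rational(-1, 25), 5), Mul(Add(1, 1), -3)), -91), 2) = Pow(Add(Mul(Rational(-1, 5), Mul(2, -3)), -91), 2) = Pow(Add(Mul(Rational(-1, 5), -6), -91), 2) = Pow(Add(Rational(6, 5), -91), 2) = Pow(Rational(-449, 5), 2) = Rational(201601, 25)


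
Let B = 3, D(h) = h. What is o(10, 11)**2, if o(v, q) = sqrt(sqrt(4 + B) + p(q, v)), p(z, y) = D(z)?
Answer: 11 + sqrt(7) ≈ 13.646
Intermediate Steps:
p(z, y) = z
o(v, q) = sqrt(q + sqrt(7)) (o(v, q) = sqrt(sqrt(4 + 3) + q) = sqrt(sqrt(7) + q) = sqrt(q + sqrt(7)))
o(10, 11)**2 = (sqrt(11 + sqrt(7)))**2 = 11 + sqrt(7)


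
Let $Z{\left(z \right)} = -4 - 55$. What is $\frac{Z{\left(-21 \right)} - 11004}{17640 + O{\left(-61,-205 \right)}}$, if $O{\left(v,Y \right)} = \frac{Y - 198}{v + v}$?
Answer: $- \frac{1349686}{2152483} \approx -0.62704$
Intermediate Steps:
$O{\left(v,Y \right)} = \frac{-198 + Y}{2 v}$
$Z{\left(z \right)} = -59$
$\frac{Z{\left(-21 \right)} - 11004}{17640 + O{\left(-61,-205 \right)}} = \frac{-59 - 11004}{17640 + \frac{-198 - 205}{2 \left(-61\right)}} = - \frac{11063}{17640 + \frac{1}{2} \left(- \frac{1}{61}\right) \left(-403\right)} = - \frac{11063}{17640 + \frac{403}{122}} = - \frac{11063}{\frac{2152483}{122}} = \left(-11063\right) \frac{122}{2152483} = - \frac{1349686}{2152483}$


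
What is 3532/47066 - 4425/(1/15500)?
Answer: -1614069635734/23533 ≈ -6.8588e+7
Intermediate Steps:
3532/47066 - 4425/(1/15500) = 3532*(1/47066) - 4425/1/15500 = 1766/23533 - 4425*15500 = 1766/23533 - 68587500 = -1614069635734/23533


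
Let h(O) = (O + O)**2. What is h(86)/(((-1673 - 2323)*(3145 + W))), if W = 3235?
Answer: -1849/1593405 ≈ -0.0011604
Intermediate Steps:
h(O) = 4*O**2 (h(O) = (2*O)**2 = 4*O**2)
h(86)/(((-1673 - 2323)*(3145 + W))) = (4*86**2)/(((-1673 - 2323)*(3145 + 3235))) = (4*7396)/((-3996*6380)) = 29584/(-25494480) = 29584*(-1/25494480) = -1849/1593405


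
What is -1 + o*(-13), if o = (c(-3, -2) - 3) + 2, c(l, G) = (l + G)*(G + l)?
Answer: -313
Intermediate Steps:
c(l, G) = (G + l)² (c(l, G) = (G + l)*(G + l) = (G + l)²)
o = 24 (o = ((-2 - 3)² - 3) + 2 = ((-5)² - 3) + 2 = (25 - 3) + 2 = 22 + 2 = 24)
-1 + o*(-13) = -1 + 24*(-13) = -1 - 312 = -313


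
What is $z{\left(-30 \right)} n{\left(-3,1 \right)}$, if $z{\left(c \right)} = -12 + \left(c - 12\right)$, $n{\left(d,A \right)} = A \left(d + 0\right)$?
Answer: $162$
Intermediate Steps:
$n{\left(d,A \right)} = A d$
$z{\left(c \right)} = -24 + c$ ($z{\left(c \right)} = -12 + \left(-12 + c\right) = -24 + c$)
$z{\left(-30 \right)} n{\left(-3,1 \right)} = \left(-24 - 30\right) 1 \left(-3\right) = \left(-54\right) \left(-3\right) = 162$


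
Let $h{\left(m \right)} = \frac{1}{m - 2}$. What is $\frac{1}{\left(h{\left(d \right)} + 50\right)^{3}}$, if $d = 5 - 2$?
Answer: $\frac{1}{132651} \approx 7.5386 \cdot 10^{-6}$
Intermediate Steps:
$d = 3$ ($d = 5 - 2 = 3$)
$h{\left(m \right)} = \frac{1}{-2 + m}$
$\frac{1}{\left(h{\left(d \right)} + 50\right)^{3}} = \frac{1}{\left(\frac{1}{-2 + 3} + 50\right)^{3}} = \frac{1}{\left(1^{-1} + 50\right)^{3}} = \frac{1}{\left(1 + 50\right)^{3}} = \frac{1}{51^{3}} = \frac{1}{132651}$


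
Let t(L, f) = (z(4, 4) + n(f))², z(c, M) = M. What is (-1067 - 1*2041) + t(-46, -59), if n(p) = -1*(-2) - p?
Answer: 1117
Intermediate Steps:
n(p) = 2 - p
t(L, f) = (6 - f)² (t(L, f) = (4 + (2 - f))² = (6 - f)²)
(-1067 - 1*2041) + t(-46, -59) = (-1067 - 1*2041) + (-6 - 59)² = (-1067 - 2041) + (-65)² = -3108 + 4225 = 1117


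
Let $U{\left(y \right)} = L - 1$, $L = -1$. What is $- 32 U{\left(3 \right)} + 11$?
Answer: $75$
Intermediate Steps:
$U{\left(y \right)} = -2$ ($U{\left(y \right)} = -1 - 1 = -2$)
$- 32 U{\left(3 \right)} + 11 = \left(-32\right) \left(-2\right) + 11 = 64 + 11 = 75$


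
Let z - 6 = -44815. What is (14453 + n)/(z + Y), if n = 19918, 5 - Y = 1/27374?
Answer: -940871754/1226464697 ≈ -0.76714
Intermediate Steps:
z = -44809 (z = 6 - 44815 = -44809)
Y = 136869/27374 (Y = 5 - 1/27374 = 136869/27374 ≈ 5.0000)
(14453 + n)/(z + Y) = (14453 + 19918)/(-44809 + 136869/27374) = 34371/(-1226464697/27374) = 34371*(-27374/1226464697) = -940871754/1226464697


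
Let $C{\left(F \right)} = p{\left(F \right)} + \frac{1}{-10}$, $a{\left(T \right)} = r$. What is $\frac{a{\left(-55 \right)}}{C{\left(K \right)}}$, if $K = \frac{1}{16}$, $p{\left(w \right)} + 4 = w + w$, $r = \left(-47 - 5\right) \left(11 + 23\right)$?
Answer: $\frac{70720}{159} \approx 444.78$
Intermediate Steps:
$r = -1768$ ($r = \left(-52\right) 34 = -1768$)
$a{\left(T \right)} = -1768$
$p{\left(w \right)} = -4 + 2 w$ ($p{\left(w \right)} = -4 + \left(w + w\right) = -4 + 2 w$)
$K = \frac{1}{16} \approx 0.0625$
$C{\left(F \right)} = - \frac{41}{10} + 2 F$ ($C{\left(F \right)} = \left(-4 + 2 F\right) + \frac{1}{-10} = \left(-4 + 2 F\right) - \frac{1}{10} = - \frac{41}{10} + 2 F$)
$\frac{a{\left(-55 \right)}}{C{\left(K \right)}} = - \frac{1768}{- \frac{41}{10} + 2 \cdot \frac{1}{16}} = - \frac{1768}{- \frac{41}{10} + \frac{1}{8}} = - \frac{1768}{- \frac{159}{40}} = \left(-1768\right) \left(- \frac{40}{159}\right) = \frac{70720}{159}$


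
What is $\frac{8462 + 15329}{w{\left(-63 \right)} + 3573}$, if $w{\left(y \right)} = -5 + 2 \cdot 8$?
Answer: $\frac{23791}{3584} \approx 6.6381$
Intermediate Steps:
$w{\left(y \right)} = 11$ ($w{\left(y \right)} = -5 + 16 = 11$)
$\frac{8462 + 15329}{w{\left(-63 \right)} + 3573} = \frac{8462 + 15329}{11 + 3573} = \frac{23791}{3584}$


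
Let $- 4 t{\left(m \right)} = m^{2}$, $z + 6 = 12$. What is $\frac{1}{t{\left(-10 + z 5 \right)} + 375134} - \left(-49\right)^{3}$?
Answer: $\frac{44122375067}{375034} \approx 1.1765 \cdot 10^{5}$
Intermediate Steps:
$z = 6$ ($z = -6 + 12 = 6$)
$t{\left(m \right)} = - \frac{m^{2}}{4}$
$\frac{1}{t{\left(-10 + z 5 \right)} + 375134} - \left(-49\right)^{3} = \frac{1}{- \frac{\left(-10 + 6 \cdot 5\right)^{2}}{4} + 375134} - \left(-49\right)^{3} = \frac{1}{- \frac{\left(-10 + 30\right)^{2}}{4} + 375134} - -117649 = \frac{1}{- \frac{20^{2}}{4} + 375134} + 117649 = \frac{1}{\left(- \frac{1}{4}\right) 400 + 375134} + 117649 = \frac{1}{-100 + 375134} + 117649 = \frac{1}{375034} + 117649 = \frac{44122375067}{375034}$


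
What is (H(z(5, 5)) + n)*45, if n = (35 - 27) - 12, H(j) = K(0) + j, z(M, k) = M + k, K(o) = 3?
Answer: 405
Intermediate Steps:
H(j) = 3 + j
n = -4 (n = 8 - 12 = -4)
(H(z(5, 5)) + n)*45 = ((3 + (5 + 5)) - 4)*45 = ((3 + 10) - 4)*45 = (13 - 4)*45 = 9*45 = 405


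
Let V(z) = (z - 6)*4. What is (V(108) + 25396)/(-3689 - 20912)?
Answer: -25804/24601 ≈ -1.0489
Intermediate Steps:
V(z) = -24 + 4*z (V(z) = (-6 + z)*4 = -24 + 4*z)
(V(108) + 25396)/(-3689 - 20912) = ((-24 + 4*108) + 25396)/(-3689 - 20912) = ((-24 + 432) + 25396)/(-24601) = (408 + 25396)*(-1/24601) = 25804*(-1/24601) = -25804/24601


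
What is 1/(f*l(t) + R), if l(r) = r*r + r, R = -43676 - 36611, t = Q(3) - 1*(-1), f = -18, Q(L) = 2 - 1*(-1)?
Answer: -1/80647 ≈ -1.2400e-5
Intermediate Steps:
Q(L) = 3 (Q(L) = 2 + 1 = 3)
t = 4 (t = 3 - 1*(-1) = 3 + 1 = 4)
R = -80287
l(r) = r + r² (l(r) = r² + r = r + r²)
1/(f*l(t) + R) = 1/(-72*(1 + 4) - 80287) = 1/(-72*5 - 80287) = 1/(-18*20 - 80287) = 1/(-360 - 80287) = 1/(-80647) = -1/80647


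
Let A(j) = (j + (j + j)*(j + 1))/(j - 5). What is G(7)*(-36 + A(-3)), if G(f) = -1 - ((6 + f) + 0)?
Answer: 2079/4 ≈ 519.75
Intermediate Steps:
A(j) = (j + 2*j*(1 + j))/(-5 + j) (A(j) = (j + (2*j)*(1 + j))/(-5 + j) = (j + 2*j*(1 + j))/(-5 + j))
G(f) = -7 - f (G(f) = -1 - (6 + f) = -1 + (-6 - f) = -7 - f)
G(7)*(-36 + A(-3)) = (-7 - 1*7)*(-36 - 3*(3 + 2*(-3))/(-5 - 3)) = (-7 - 7)*(-36 - 3*(3 - 6)/(-8)) = -14*(-36 - 3*(-⅛)*(-3)) = -14*(-36 - 9/8) = -14*(-297/8) = 2079/4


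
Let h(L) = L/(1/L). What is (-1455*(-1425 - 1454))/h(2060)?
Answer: 837789/848720 ≈ 0.98712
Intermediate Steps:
h(L) = L² (h(L) = L*L = L²)
(-1455*(-1425 - 1454))/h(2060) = (-1455*(-1425 - 1454))/(2060²) = -1455*(-2879)/4243600 = 4188945*(1/4243600) = 837789/848720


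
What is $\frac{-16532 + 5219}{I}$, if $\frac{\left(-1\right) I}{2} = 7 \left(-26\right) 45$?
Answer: $- \frac{1257}{1820} \approx -0.69066$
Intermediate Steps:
$I = 16380$ ($I = - 2 \cdot 7 \left(-26\right) 45 = - 2 \left(\left(-182\right) 45\right) = \left(-2\right) \left(-8190\right) = 16380$)
$\frac{-16532 + 5219}{I} = \frac{-16532 + 5219}{16380} = \left(-11313\right) \frac{1}{16380} = - \frac{1257}{1820}$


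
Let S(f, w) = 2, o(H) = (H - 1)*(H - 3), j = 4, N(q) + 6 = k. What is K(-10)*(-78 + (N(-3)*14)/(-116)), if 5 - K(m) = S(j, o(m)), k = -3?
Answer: -13383/58 ≈ -230.74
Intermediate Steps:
N(q) = -9 (N(q) = -6 - 3 = -9)
o(H) = (-1 + H)*(-3 + H)
K(m) = 3 (K(m) = 5 - 1*2 = 5 - 2 = 3)
K(-10)*(-78 + (N(-3)*14)/(-116)) = 3*(-78 - 9*14/(-116)) = 3*(-78 - 126*(-1/116)) = 3*(-78 + 63/58) = 3*(-4461/58) = -13383/58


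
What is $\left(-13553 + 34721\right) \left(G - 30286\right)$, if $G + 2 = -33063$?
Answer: $-1341013968$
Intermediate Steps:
$G = -33065$ ($G = -2 - 33063 = -33065$)
$\left(-13553 + 34721\right) \left(G - 30286\right) = \left(-13553 + 34721\right) \left(-33065 - 30286\right) = 21168 \left(-63351\right) = -1341013968$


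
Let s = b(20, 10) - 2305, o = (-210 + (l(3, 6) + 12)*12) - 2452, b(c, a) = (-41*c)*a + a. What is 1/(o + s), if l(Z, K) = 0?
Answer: -1/13013 ≈ -7.6846e-5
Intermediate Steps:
b(c, a) = a - 41*a*c (b(c, a) = -41*a*c + a = a - 41*a*c)
o = -2518 (o = (-210 + (0 + 12)*12) - 2452 = (-210 + 12*12) - 2452 = (-210 + 144) - 2452 = -66 - 2452 = -2518)
s = -10495 (s = 10*(1 - 41*20) - 2305 = 10*(1 - 820) - 2305 = 10*(-819) - 2305 = -8190 - 2305 = -10495)
1/(o + s) = 1/(-2518 - 10495) = 1/(-13013) = -1/13013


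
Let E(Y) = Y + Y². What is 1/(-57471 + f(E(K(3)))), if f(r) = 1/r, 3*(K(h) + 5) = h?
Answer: -12/689651 ≈ -1.7400e-5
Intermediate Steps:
K(h) = -5 + h/3
1/(-57471 + f(E(K(3)))) = 1/(-57471 + 1/((-5 + (⅓)*3)*(1 + (-5 + (⅓)*3)))) = 1/(-57471 + 1/((-5 + 1)*(1 + (-5 + 1)))) = 1/(-57471 + 1/(-4*(1 - 4))) = 1/(-57471 + 1/(-4*(-3))) = 1/(-57471 + 1/12) = 1/(-689651/12) = -12/689651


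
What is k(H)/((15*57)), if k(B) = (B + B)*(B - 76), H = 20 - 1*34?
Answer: 56/19 ≈ 2.9474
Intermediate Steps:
H = -14 (H = 20 - 34 = -14)
k(B) = 2*B*(-76 + B) (k(B) = (2*B)*(-76 + B) = 2*B*(-76 + B))
k(H)/((15*57)) = (2*(-14)*(-76 - 14))/((15*57)) = (2*(-14)*(-90))/855 = 2520*(1/855) = 56/19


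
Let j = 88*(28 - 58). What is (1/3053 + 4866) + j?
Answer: 6795979/3053 ≈ 2226.0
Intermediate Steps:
j = -2640 (j = 88*(-30) = -2640)
(1/3053 + 4866) + j = (1/3053 + 4866) - 2640 = 14855899/3053 - 2640 = 6795979/3053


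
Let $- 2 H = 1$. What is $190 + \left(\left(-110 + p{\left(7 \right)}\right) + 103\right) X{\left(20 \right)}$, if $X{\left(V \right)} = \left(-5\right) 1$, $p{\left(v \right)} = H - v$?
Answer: $\frac{525}{2} \approx 262.5$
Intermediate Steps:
$H = - \frac{1}{2}$ ($H = \left(- \frac{1}{2}\right) 1 = - \frac{1}{2} \approx -0.5$)
$p{\left(v \right)} = - \frac{1}{2} - v$
$X{\left(V \right)} = -5$
$190 + \left(\left(-110 + p{\left(7 \right)}\right) + 103\right) X{\left(20 \right)} = 190 + \left(\left(-110 - \frac{15}{2}\right) + 103\right) \left(-5\right) = 190 + \left(- \frac{235}{2} + 103\right) \left(-5\right) = 190 - - \frac{145}{2} = 190 + \frac{145}{2} = \frac{525}{2}$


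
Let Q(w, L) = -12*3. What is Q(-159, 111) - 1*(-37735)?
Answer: 37699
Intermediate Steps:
Q(w, L) = -36
Q(-159, 111) - 1*(-37735) = -36 - 1*(-37735) = -36 + 37735 = 37699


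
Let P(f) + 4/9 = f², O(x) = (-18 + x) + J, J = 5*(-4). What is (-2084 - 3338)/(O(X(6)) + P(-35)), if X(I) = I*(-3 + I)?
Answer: -48798/10841 ≈ -4.5012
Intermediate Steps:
J = -20
O(x) = -38 + x (O(x) = (-18 + x) - 20 = -38 + x)
P(f) = -4/9 + f²
(-2084 - 3338)/(O(X(6)) + P(-35)) = (-2084 - 3338)/((-38 + 6*(-3 + 6)) + (-4/9 + (-35)²)) = -5422/((-38 + 6*3) + (-4/9 + 1225)) = -5422/((-38 + 18) + 11021/9) = -5422/(-20 + 11021/9) = -5422/10841/9 = -5422*9/10841 = -48798/10841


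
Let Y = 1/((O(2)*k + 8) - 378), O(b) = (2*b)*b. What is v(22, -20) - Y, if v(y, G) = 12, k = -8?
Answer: 5209/434 ≈ 12.002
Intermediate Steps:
O(b) = 2*b²
Y = -1/434 (Y = 1/(((2*2²)*(-8) + 8) - 378) = 1/(((2*4)*(-8) + 8) - 378) = 1/((8*(-8) + 8) - 378) = 1/((-64 + 8) - 378) = 1/(-56 - 378) = 1/(-434) = -1/434 ≈ -0.0023041)
v(22, -20) - Y = 12 - 1*(-1/434) = 12 + 1/434 = 5209/434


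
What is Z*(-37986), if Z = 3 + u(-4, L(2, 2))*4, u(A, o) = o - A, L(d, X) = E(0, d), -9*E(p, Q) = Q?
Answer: -2063906/3 ≈ -6.8797e+5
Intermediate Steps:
E(p, Q) = -Q/9
L(d, X) = -d/9
Z = 163/9 (Z = 3 + (-⅑*2 - 1*(-4))*4 = 3 + (-2/9 + 4)*4 = 3 + (34/9)*4 = 3 + 136/9 = 163/9 ≈ 18.111)
Z*(-37986) = (163/9)*(-37986) = -2063906/3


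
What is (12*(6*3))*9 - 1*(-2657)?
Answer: 4601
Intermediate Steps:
(12*(6*3))*9 - 1*(-2657) = (12*18)*9 + 2657 = 216*9 + 2657 = 1944 + 2657 = 4601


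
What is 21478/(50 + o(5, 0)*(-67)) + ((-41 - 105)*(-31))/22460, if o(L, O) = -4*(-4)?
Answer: -119442577/5738530 ≈ -20.814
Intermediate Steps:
o(L, O) = 16
21478/(50 + o(5, 0)*(-67)) + ((-41 - 105)*(-31))/22460 = 21478/(50 + 16*(-67)) + ((-41 - 105)*(-31))/22460 = 21478/(50 - 1072) - 146*(-31)*(1/22460) = 21478/(-1022) + 4526*(1/22460) = 21478*(-1/1022) + 2263/11230 = -10739/511 + 2263/11230 = -119442577/5738530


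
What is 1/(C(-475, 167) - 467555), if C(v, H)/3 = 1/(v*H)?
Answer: -79325/37088800378 ≈ -2.1388e-6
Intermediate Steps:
C(v, H) = 3/(H*v) (C(v, H) = 3*(1/(v*H)) = 3*(1/(H*v)) = 3/(H*v))
1/(C(-475, 167) - 467555) = 1/(3/(167*(-475)) - 467555) = 1/(3*(1/167)*(-1/475) - 467555) = 1/(-3/79325 - 467555) = 1/(-37088800378/79325) = -79325/37088800378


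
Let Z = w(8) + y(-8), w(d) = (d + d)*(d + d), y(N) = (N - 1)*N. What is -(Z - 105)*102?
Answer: -22746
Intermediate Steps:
y(N) = N*(-1 + N) (y(N) = (-1 + N)*N = N*(-1 + N))
w(d) = 4*d² (w(d) = (2*d)*(2*d) = 4*d²)
Z = 328 (Z = 4*8² - 8*(-1 - 8) = 4*64 - 8*(-9) = 256 + 72 = 328)
-(Z - 105)*102 = -(328 - 105)*102 = -223*102 = -1*22746 = -22746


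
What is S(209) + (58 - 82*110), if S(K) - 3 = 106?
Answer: -8853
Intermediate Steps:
S(K) = 109 (S(K) = 3 + 106 = 109)
S(209) + (58 - 82*110) = 109 + (58 - 82*110) = 109 + (58 - 9020) = 109 - 8962 = -8853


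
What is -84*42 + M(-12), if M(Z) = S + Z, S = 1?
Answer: -3539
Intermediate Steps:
M(Z) = 1 + Z
-84*42 + M(-12) = -84*42 + (1 - 12) = -3528 - 11 = -3539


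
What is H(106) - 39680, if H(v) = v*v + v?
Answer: -28338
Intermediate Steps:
H(v) = v + v² (H(v) = v² + v = v + v²)
H(106) - 39680 = 106*(1 + 106) - 39680 = 106*107 - 39680 = 11342 - 39680 = -28338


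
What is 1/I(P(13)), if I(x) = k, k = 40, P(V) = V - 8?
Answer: 1/40 ≈ 0.025000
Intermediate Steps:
P(V) = -8 + V
I(x) = 40
1/I(P(13)) = 1/40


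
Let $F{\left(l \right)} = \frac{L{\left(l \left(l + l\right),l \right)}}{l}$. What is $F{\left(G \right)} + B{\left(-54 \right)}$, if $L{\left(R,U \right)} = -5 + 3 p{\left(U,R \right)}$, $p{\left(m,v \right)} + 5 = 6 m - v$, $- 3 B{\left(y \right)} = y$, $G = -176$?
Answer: $\frac{48053}{44} \approx 1092.1$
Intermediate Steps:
$B{\left(y \right)} = - \frac{y}{3}$
$p{\left(m,v \right)} = -5 - v + 6 m$ ($p{\left(m,v \right)} = -5 + \left(6 m - v\right) = -5 + \left(- v + 6 m\right) = -5 - v + 6 m$)
$L{\left(R,U \right)} = -20 - 3 R + 18 U$ ($L{\left(R,U \right)} = -5 + 3 \left(-5 - R + 6 U\right) = -5 - \left(15 - 18 U + 3 R\right) = -20 - 3 R + 18 U$)
$F{\left(l \right)} = \frac{-20 - 6 l^{2} + 18 l}{l}$ ($F{\left(l \right)} = \frac{-20 - 3 l \left(l + l\right) + 18 l}{l} = \frac{-20 - 3 l 2 l + 18 l}{l} = \frac{-20 - 3 \cdot 2 l^{2} + 18 l}{l} = \frac{-20 - 6 l^{2} + 18 l}{l}$)
$F{\left(G \right)} + B{\left(-54 \right)} = \left(18 - \frac{20}{-176} - -1056\right) - -18 = \left(18 - - \frac{5}{44} + 1056\right) + 18 = \left(18 + \frac{5}{44} + 1056\right) + 18 = \frac{47261}{44} + 18 = \frac{48053}{44}$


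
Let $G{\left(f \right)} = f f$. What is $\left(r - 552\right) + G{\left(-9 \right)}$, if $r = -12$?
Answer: $-483$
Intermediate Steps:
$G{\left(f \right)} = f^{2}$
$\left(r - 552\right) + G{\left(-9 \right)} = \left(-12 - 552\right) + \left(-9\right)^{2} = \left(-12 - 552\right) + 81 = -564 + 81 = -483$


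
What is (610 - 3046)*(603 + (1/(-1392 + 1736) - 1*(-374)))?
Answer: -204678201/86 ≈ -2.3800e+6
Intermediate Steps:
(610 - 3046)*(603 + (1/(-1392 + 1736) - 1*(-374))) = -2436*(603 + (1/344 + 374)) = -2436*(603 + 128657/344) = -2436*336089/344 = -204678201/86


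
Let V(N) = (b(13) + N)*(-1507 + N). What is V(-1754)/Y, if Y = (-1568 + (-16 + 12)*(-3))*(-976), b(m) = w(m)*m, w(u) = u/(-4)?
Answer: 23430285/6074624 ≈ 3.8571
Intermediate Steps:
w(u) = -u/4 (w(u) = u*(-¼) = -u/4)
b(m) = -m²/4 (b(m) = (-m/4)*m = -m²/4)
V(N) = (-1507 + N)*(-169/4 + N) (V(N) = (-¼*13² + N)*(-1507 + N) = (-¼*169 + N)*(-1507 + N) = (-169/4 + N)*(-1507 + N) = (-1507 + N)*(-169/4 + N))
Y = 1518656 (Y = (-1568 - 4*(-3))*(-976) = (-1568 + 12)*(-976) = -1556*(-976) = 1518656)
V(-1754)/Y = (254683/4 + (-1754)² - 6197/4*(-1754))/1518656 = (254683/4 + 3076516 + 5434769/2)*(1/1518656) = (23430285/4)*(1/1518656) = 23430285/6074624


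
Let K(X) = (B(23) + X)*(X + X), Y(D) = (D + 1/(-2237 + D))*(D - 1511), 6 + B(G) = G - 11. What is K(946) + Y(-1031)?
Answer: 7225526395/1634 ≈ 4.4220e+6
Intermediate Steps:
B(G) = -17 + G (B(G) = -6 + (G - 11) = -6 + (-11 + G) = -17 + G)
Y(D) = (-1511 + D)*(D + 1/(-2237 + D)) (Y(D) = (D + 1/(-2237 + D))*(-1511 + D) = (-1511 + D)*(D + 1/(-2237 + D)))
K(X) = 2*X*(6 + X) (K(X) = ((-17 + 23) + X)*(X + X) = (6 + X)*(2*X) = 2*X*(6 + X))
K(946) + Y(-1031) = 2*946*(6 + 946) + (-1511 + (-1031)³ - 3748*(-1031)² + 3380108*(-1031))/(-2237 - 1031) = 2*946*952 + (-1511 - 1095912791 - 3748*1062961 - 3484891348)/(-3268) = 1801184 - (-1511 - 1095912791 - 3983977828 - 3484891348)/3268 = 1801184 - 1/3268*(-8564783478) = 1801184 + 4282391739/1634 = 7225526395/1634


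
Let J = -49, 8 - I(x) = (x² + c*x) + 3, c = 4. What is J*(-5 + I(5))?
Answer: 2205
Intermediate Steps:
I(x) = 5 - x² - 4*x (I(x) = 8 - ((x² + 4*x) + 3) = 8 - (3 + x² + 4*x) = 8 + (-3 - x² - 4*x) = 5 - x² - 4*x)
J*(-5 + I(5)) = -49*(-5 + (5 - 1*5² - 4*5)) = -49*(-5 + (5 - 1*25 - 20)) = -49*(-5 + (5 - 25 - 20)) = -49*(-5 - 40) = -49*(-45) = 2205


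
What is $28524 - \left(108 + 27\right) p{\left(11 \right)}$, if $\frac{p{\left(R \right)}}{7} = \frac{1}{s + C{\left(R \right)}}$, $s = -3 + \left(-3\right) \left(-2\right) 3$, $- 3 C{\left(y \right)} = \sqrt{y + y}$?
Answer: $\frac{57005997}{2003} - \frac{2835 \sqrt{22}}{2003} \approx 28454.0$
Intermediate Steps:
$C{\left(y \right)} = - \frac{\sqrt{2} \sqrt{y}}{3}$ ($C{\left(y \right)} = - \frac{\sqrt{y + y}}{3} = - \frac{\sqrt{2 y}}{3} = - \frac{\sqrt{2} \sqrt{y}}{3}$)
$s = 15$ ($s = -3 + 6 \cdot 3 = -3 + 18 = 15$)
$p{\left(R \right)} = \frac{7}{15 - \frac{\sqrt{2} \sqrt{R}}{3}}$
$28524 - \left(108 + 27\right) p{\left(11 \right)} = 28524 - \left(108 + 27\right) \left(- \frac{21}{-45 + \sqrt{2} \sqrt{11}}\right) = 28524 - 135 \left(- \frac{21}{-45 + \sqrt{22}}\right) = 28524 - - \frac{2835}{-45 + \sqrt{22}} = 28524 + \frac{2835}{-45 + \sqrt{22}}$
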